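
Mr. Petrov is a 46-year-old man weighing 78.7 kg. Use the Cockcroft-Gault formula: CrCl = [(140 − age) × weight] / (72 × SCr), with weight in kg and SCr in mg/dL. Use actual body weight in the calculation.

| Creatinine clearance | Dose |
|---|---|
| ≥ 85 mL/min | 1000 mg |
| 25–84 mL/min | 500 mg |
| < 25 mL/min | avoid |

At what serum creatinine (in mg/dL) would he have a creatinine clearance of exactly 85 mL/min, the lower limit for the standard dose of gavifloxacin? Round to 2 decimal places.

1.21 mg/dL

Standard dose requires CrCl ≥ 85 mL/min.
Set (140 − 46) × 78.7 / (72 × SCr) = 85
SCr = (140 − 46) × 78.7 / (72 × 85) = 1.209 mg/dL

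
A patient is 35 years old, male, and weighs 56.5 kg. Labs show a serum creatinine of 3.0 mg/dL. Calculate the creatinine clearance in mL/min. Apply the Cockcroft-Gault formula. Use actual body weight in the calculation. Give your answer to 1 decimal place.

27.5 mL/min

CrCl = (140 − 35) × 56.5 / (72 × 3) = 5932.5 / 216.00 ≈ 27.5 mL/min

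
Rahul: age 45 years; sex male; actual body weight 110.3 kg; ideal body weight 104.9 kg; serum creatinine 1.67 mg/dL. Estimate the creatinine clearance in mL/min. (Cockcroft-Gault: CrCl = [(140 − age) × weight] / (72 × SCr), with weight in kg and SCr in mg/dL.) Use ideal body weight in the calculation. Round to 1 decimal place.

CrCl = (140 − 45) × 104.9 / (72 × 1.67) = 9965.5 / 120.24 ≈ 82.9 mL/min

82.9 mL/min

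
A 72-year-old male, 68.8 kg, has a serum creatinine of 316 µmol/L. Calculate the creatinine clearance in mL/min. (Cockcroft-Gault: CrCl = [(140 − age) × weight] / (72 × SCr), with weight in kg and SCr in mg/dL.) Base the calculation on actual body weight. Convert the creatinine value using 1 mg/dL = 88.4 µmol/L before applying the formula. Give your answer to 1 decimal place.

18.2 mL/min

SCr = 316 / 88.4 = 3.575 mg/dL
CrCl = (140 − 72) × 68.8 / (72 × 3.575) = 4678.4 / 257.40 ≈ 18.2 mL/min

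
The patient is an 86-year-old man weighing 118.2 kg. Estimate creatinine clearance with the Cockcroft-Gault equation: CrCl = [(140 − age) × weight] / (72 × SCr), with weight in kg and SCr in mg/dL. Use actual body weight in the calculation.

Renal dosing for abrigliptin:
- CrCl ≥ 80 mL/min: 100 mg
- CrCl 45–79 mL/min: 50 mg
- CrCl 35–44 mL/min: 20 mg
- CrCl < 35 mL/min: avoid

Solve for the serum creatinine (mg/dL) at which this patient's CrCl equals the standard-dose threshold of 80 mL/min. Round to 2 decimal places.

Standard dose requires CrCl ≥ 80 mL/min.
Set (140 − 86) × 118.2 / (72 × SCr) = 80
SCr = (140 − 86) × 118.2 / (72 × 80) = 1.108 mg/dL

1.11 mg/dL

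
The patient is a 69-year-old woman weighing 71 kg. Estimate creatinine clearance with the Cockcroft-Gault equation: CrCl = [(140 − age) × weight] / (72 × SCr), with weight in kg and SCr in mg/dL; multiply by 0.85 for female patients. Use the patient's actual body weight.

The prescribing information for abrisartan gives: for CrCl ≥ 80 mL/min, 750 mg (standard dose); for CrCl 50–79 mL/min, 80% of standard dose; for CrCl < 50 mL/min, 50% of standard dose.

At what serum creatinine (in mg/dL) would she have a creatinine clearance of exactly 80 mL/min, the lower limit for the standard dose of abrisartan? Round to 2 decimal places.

0.74 mg/dL

Standard dose requires CrCl ≥ 80 mL/min.
Set (140 − 69) × 71 × 0.85 / (72 × SCr) = 80
SCr = (140 − 69) × 71 × 0.85 / (72 × 80) = 0.744 mg/dL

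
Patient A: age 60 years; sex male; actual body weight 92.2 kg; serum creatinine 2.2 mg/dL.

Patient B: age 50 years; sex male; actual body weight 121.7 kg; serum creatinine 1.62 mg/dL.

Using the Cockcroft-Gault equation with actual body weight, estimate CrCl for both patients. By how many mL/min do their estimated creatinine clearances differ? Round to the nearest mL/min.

47 mL/min

Patient A: CrCl = (140 − 60) × 92.2 / (72 × 2.2) = 7376.0 / 158.40 ≈ 46.6 mL/min
Patient B: CrCl = (140 − 50) × 121.7 / (72 × 1.62) = 10953.0 / 116.64 ≈ 93.9 mL/min
|46.6 − 93.9| = 47.3 mL/min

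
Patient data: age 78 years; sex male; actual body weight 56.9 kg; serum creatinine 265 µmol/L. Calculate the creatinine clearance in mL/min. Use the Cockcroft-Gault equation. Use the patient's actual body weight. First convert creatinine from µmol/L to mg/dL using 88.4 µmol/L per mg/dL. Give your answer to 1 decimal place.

16.3 mL/min

SCr = 265 / 88.4 = 2.998 mg/dL
CrCl = (140 − 78) × 56.9 / (72 × 2.998) = 3527.8 / 215.86 ≈ 16.3 mL/min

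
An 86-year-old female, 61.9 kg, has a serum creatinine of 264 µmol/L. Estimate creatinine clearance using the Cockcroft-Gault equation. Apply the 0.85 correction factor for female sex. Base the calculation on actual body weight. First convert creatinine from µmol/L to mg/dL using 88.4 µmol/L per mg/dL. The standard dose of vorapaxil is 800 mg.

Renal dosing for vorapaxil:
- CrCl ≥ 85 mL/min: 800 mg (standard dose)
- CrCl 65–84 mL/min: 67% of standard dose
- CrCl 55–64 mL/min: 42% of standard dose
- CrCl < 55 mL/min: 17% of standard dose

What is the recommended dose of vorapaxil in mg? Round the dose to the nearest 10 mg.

140 mg

SCr = 264 / 88.4 = 2.986 mg/dL
CrCl = (140 − 86) × 61.9 / (72 × 2.986) × 0.85 = 3342.6 / 214.99 × 0.85 ≈ 13.2 mL/min
CrCl ≈ 13 mL/min → bracket < 55 mL/min.
17% of 800 mg = 136 mg → 140 mg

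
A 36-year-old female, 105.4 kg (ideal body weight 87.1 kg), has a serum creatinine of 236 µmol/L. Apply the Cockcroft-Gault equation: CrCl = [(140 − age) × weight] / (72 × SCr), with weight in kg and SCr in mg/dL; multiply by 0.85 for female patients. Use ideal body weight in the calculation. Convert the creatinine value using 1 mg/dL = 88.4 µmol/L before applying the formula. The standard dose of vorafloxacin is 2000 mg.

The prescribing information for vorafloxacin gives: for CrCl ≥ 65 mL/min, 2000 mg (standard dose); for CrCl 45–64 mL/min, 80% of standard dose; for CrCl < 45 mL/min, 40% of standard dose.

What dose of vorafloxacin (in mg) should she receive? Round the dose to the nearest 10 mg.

SCr = 236 / 88.4 = 2.67 mg/dL
CrCl = (140 − 36) × 87.1 / (72 × 2.67) × 0.85 = 9058.4 / 192.24 × 0.85 ≈ 40.1 mL/min
CrCl ≈ 40 mL/min → bracket < 45 mL/min.
40% of 2000 mg = 800 mg

800 mg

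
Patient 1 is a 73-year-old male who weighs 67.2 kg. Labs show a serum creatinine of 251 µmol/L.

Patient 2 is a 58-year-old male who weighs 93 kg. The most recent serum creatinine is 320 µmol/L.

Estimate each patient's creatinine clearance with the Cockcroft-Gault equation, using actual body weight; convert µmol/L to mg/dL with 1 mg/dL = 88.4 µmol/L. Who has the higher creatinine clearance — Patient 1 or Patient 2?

Patient 2

Patient 1: SCr = 251 / 88.4 = 2.839 mg/dL
Patient 1: CrCl = (140 − 73) × 67.2 / (72 × 2.839) = 4502.4 / 204.41 ≈ 22.0 mL/min
Patient 2: SCr = 320 / 88.4 = 3.62 mg/dL
Patient 2: CrCl = (140 − 58) × 93 / (72 × 3.62) = 7626.0 / 260.64 ≈ 29.3 mL/min
22.0 vs 29.3 mL/min → Patient 2 is higher.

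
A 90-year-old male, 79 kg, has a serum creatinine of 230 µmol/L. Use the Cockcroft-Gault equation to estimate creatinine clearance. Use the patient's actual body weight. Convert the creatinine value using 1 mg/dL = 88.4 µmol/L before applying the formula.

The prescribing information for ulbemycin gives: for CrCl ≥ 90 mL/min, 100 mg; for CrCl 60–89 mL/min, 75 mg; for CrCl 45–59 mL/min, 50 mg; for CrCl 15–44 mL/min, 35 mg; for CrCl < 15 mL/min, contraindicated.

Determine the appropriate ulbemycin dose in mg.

SCr = 230 / 88.4 = 2.602 mg/dL
CrCl = (140 − 90) × 79 / (72 × 2.602) = 3950.0 / 187.34 ≈ 21.1 mL/min
CrCl ≈ 21 mL/min → bracket 15–44 mL/min.
Dose for this bracket: 35 mg.

35 mg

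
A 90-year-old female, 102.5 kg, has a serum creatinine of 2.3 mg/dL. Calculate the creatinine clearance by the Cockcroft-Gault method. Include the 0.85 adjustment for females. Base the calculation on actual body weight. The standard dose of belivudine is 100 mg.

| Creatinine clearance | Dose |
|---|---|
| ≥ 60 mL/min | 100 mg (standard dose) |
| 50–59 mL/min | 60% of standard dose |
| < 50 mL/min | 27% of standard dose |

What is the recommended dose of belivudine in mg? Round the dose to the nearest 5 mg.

CrCl = (140 − 90) × 102.5 / (72 × 2.3) × 0.85 = 5125.0 / 165.60 × 0.85 ≈ 26.3 mL/min
CrCl ≈ 26 mL/min → bracket < 50 mL/min.
27% of 100 mg = 27 mg → 25 mg

25 mg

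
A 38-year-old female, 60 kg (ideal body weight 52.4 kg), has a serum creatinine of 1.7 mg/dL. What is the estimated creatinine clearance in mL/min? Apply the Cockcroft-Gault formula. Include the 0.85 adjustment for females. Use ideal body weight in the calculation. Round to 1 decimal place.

CrCl = (140 − 38) × 52.4 / (72 × 1.7) × 0.85 = 5344.8 / 122.40 × 0.85 ≈ 37.1 mL/min

37.1 mL/min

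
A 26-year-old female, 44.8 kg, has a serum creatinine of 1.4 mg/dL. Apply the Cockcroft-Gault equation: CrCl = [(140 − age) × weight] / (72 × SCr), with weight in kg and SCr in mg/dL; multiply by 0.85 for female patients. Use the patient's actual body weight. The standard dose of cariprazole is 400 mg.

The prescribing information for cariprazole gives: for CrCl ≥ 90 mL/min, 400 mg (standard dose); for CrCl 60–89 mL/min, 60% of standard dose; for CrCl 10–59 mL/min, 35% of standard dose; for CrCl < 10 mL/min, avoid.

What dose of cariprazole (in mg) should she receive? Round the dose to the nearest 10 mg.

140 mg

CrCl = (140 − 26) × 44.8 / (72 × 1.4) × 0.85 = 5107.2 / 100.80 × 0.85 ≈ 43.1 mL/min
CrCl ≈ 43 mL/min → bracket 10–59 mL/min.
35% of 400 mg = 140 mg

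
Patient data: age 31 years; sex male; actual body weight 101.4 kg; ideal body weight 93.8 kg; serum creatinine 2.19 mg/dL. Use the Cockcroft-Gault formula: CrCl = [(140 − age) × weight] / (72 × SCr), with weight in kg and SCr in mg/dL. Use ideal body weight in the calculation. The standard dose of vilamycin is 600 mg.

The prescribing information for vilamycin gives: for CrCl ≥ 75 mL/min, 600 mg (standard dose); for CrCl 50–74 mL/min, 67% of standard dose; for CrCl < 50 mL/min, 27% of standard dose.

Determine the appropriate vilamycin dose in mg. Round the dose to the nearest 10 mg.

400 mg

CrCl = (140 − 31) × 93.8 / (72 × 2.19) = 10224.2 / 157.68 ≈ 64.8 mL/min
CrCl ≈ 65 mL/min → bracket 50–74 mL/min.
67% of 600 mg = 402 mg → 400 mg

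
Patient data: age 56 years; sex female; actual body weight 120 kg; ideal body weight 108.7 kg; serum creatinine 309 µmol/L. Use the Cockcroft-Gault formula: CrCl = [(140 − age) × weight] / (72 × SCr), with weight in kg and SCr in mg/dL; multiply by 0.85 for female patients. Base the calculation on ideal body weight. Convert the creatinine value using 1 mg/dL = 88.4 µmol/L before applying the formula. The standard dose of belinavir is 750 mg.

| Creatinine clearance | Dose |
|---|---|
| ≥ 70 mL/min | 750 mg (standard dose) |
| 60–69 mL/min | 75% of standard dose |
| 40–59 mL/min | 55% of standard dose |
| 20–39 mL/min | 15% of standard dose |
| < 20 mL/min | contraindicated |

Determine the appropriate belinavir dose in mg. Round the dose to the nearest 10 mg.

110 mg

SCr = 309 / 88.4 = 3.495 mg/dL
CrCl = (140 − 56) × 108.7 / (72 × 3.495) × 0.85 = 9130.8 / 251.64 × 0.85 ≈ 30.8 mL/min
CrCl ≈ 31 mL/min → bracket 20–39 mL/min.
15% of 750 mg = 112.5 mg → 110 mg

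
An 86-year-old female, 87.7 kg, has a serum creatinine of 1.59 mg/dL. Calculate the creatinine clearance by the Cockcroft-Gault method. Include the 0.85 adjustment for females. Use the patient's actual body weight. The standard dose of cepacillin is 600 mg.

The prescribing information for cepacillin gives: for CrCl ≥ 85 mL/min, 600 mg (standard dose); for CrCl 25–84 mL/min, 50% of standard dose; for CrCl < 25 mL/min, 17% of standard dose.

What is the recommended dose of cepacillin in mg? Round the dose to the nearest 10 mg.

CrCl = (140 − 86) × 87.7 / (72 × 1.59) × 0.85 = 4735.8 / 114.48 × 0.85 ≈ 35.2 mL/min
CrCl ≈ 35 mL/min → bracket 25–84 mL/min.
50% of 600 mg = 300 mg

300 mg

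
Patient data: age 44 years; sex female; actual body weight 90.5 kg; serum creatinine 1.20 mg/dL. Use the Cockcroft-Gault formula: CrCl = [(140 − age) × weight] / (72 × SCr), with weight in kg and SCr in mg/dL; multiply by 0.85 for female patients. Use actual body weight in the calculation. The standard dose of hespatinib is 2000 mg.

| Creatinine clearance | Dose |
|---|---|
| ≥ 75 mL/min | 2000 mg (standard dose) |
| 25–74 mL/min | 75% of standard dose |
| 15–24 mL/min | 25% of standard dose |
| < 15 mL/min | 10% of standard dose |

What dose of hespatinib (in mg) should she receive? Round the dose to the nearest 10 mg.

2000 mg

CrCl = (140 − 44) × 90.5 / (72 × 1.2) × 0.85 = 8688.0 / 86.40 × 0.85 ≈ 85.5 mL/min
CrCl ≈ 85 mL/min → bracket ≥ 75 mL/min.
100% of 2000 mg = 2000 mg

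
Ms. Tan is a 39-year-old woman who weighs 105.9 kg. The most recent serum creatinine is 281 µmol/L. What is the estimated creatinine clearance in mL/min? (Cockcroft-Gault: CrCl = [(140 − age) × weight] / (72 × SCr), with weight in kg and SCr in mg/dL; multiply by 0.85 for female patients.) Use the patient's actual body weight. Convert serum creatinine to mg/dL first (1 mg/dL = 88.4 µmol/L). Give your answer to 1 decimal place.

SCr = 281 / 88.4 = 3.179 mg/dL
CrCl = (140 − 39) × 105.9 / (72 × 3.179) × 0.85 = 10695.9 / 228.89 × 0.85 ≈ 39.7 mL/min

39.7 mL/min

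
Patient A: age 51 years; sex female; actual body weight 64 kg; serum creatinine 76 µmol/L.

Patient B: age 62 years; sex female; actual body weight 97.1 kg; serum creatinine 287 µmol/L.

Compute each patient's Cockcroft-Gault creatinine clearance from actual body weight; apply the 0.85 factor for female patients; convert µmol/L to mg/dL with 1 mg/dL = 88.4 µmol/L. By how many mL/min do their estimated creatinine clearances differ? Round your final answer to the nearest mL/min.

Patient A: SCr = 76 / 88.4 = 0.86 mg/dL
Patient A: CrCl = (140 − 51) × 64 / (72 × 0.86) × 0.85 = 5696.0 / 61.92 × 0.85 ≈ 78.2 mL/min
Patient B: SCr = 287 / 88.4 = 3.247 mg/dL
Patient B: CrCl = (140 − 62) × 97.1 / (72 × 3.247) × 0.85 = 7573.8 / 233.78 × 0.85 ≈ 27.5 mL/min
|78.2 − 27.5| = 50.7 mL/min

51 mL/min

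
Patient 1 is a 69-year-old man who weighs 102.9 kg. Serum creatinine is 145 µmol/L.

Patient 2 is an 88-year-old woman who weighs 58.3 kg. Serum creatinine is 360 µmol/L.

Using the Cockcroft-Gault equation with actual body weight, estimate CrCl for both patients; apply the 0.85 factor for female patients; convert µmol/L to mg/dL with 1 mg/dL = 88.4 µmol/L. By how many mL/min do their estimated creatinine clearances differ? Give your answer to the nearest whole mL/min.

53 mL/min

Patient 1: SCr = 145 / 88.4 = 1.64 mg/dL
Patient 1: CrCl = (140 − 69) × 102.9 / (72 × 1.64) = 7305.9 / 118.08 ≈ 61.9 mL/min
Patient 2: SCr = 360 / 88.4 = 4.072 mg/dL
Patient 2: CrCl = (140 − 88) × 58.3 / (72 × 4.072) × 0.85 = 3031.6 / 293.18 × 0.85 ≈ 8.8 mL/min
|61.9 − 8.8| = 53.1 mL/min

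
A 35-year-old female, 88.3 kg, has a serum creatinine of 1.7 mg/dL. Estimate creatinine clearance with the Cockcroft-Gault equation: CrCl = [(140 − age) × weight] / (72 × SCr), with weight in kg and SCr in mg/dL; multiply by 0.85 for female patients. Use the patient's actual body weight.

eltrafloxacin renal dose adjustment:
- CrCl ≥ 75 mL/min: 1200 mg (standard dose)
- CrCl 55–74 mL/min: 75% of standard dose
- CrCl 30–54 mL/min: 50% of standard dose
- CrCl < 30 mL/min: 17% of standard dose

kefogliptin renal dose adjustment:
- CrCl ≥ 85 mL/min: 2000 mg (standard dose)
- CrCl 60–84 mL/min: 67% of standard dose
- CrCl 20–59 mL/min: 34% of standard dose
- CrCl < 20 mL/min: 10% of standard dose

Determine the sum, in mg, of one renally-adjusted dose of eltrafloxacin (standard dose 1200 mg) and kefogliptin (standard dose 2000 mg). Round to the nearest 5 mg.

2240 mg

CrCl = (140 − 35) × 88.3 / (72 × 1.7) × 0.85 = 9271.5 / 122.40 × 0.85 ≈ 64.4 mL/min
CrCl ≈ 64 mL/min.
eltrafloxacin: 55–74 mL/min → 75% of 1200 mg = 900 mg.
kefogliptin: 60–84 mL/min → 67% of 2000 mg = 1340 mg.
Total = 900 + 1340 = 2240 mg.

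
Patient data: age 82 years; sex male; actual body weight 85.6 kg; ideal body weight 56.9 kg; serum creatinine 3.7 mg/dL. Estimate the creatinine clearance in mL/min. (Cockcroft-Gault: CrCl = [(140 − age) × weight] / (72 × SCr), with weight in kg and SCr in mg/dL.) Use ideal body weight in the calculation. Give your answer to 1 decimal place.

12.4 mL/min

CrCl = (140 − 82) × 56.9 / (72 × 3.7) = 3300.2 / 266.40 ≈ 12.4 mL/min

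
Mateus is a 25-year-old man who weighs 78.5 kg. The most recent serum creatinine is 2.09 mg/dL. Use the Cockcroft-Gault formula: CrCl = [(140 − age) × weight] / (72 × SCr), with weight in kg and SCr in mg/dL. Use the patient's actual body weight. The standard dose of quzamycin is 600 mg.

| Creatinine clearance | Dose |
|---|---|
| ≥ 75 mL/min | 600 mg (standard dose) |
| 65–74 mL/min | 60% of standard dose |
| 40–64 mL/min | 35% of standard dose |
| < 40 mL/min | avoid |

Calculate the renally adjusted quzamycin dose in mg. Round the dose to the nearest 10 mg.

CrCl = (140 − 25) × 78.5 / (72 × 2.09) = 9027.5 / 150.48 ≈ 60.0 mL/min
CrCl ≈ 60 mL/min → bracket 40–64 mL/min.
35% of 600 mg = 210 mg

210 mg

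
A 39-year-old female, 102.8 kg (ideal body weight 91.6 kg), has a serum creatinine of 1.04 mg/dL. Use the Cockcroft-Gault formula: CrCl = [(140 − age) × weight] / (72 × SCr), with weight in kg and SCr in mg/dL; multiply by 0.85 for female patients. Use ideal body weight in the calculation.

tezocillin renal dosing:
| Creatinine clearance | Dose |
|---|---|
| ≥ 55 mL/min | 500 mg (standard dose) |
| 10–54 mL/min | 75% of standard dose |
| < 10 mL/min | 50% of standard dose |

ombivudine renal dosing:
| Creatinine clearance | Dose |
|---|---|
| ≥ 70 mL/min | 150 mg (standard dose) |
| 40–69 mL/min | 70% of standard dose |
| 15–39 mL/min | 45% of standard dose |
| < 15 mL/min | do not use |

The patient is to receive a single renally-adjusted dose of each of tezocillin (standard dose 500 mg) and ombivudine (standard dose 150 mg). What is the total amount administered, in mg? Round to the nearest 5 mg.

CrCl = (140 − 39) × 91.6 / (72 × 1.04) × 0.85 = 9251.6 / 74.88 × 0.85 ≈ 105.0 mL/min
CrCl ≈ 105 mL/min.
tezocillin: ≥ 55 mL/min → 100% of 500 mg = 500 mg.
ombivudine: ≥ 70 mL/min → 100% of 150 mg = 150 mg.
Total = 500 + 150 = 650 mg.

650 mg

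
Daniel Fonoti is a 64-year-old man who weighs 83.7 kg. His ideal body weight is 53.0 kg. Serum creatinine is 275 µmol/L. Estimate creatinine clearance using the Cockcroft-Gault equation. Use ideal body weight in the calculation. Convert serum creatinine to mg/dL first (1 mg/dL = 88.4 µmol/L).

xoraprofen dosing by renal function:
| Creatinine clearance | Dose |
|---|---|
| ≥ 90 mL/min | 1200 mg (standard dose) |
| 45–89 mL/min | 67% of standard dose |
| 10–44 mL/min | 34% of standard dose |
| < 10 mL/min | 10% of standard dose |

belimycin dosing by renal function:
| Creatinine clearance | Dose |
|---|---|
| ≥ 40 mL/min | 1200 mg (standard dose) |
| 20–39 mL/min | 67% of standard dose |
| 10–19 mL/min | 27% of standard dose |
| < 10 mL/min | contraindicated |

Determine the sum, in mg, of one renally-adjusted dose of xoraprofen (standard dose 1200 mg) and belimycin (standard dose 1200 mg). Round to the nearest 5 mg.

SCr = 275 / 88.4 = 3.111 mg/dL
CrCl = (140 − 64) × 53 / (72 × 3.111) = 4028.0 / 223.99 ≈ 18.0 mL/min
CrCl ≈ 18 mL/min.
xoraprofen: 10–44 mL/min → 34% of 1200 mg = 408 mg.
belimycin: 10–19 mL/min → 27% of 1200 mg = 324 mg.
Total = 408 + 324 = 732 mg.

730 mg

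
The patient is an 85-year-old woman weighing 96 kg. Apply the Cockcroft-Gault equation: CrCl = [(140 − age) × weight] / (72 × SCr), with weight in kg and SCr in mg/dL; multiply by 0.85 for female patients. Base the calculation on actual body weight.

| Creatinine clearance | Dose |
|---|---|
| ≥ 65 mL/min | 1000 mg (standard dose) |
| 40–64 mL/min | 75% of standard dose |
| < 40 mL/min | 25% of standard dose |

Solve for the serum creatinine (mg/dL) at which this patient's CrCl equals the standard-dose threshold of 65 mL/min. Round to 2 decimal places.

Standard dose requires CrCl ≥ 65 mL/min.
Set (140 − 85) × 96 × 0.85 / (72 × SCr) = 65
SCr = (140 − 85) × 96 × 0.85 / (72 × 65) = 0.959 mg/dL

0.96 mg/dL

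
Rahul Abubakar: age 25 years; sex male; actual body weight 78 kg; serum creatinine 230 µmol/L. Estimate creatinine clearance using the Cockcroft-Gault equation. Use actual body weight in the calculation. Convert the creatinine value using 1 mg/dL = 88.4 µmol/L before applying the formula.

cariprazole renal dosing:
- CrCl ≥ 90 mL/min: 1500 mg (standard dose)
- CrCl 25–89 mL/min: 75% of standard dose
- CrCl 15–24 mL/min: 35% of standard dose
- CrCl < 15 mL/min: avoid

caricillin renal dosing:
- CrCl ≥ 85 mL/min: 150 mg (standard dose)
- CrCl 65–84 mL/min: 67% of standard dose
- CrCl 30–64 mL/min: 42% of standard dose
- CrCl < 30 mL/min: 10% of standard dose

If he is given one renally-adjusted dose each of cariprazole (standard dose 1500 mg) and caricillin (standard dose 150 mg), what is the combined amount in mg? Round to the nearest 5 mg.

1190 mg

SCr = 230 / 88.4 = 2.602 mg/dL
CrCl = (140 − 25) × 78 / (72 × 2.602) = 8970.0 / 187.34 ≈ 47.9 mL/min
CrCl ≈ 48 mL/min.
cariprazole: 25–89 mL/min → 75% of 1500 mg = 1125 mg.
caricillin: 30–64 mL/min → 42% of 150 mg = 63 mg.
Total = 1125 + 63 = 1188 mg.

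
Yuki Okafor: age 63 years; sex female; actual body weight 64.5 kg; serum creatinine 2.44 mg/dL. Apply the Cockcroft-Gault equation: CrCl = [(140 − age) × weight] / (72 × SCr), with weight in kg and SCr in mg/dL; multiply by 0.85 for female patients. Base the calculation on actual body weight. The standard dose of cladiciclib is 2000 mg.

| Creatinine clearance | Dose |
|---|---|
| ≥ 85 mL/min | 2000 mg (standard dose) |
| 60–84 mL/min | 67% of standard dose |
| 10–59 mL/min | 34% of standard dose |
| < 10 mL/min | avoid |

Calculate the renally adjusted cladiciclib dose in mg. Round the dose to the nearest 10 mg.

680 mg

CrCl = (140 − 63) × 64.5 / (72 × 2.44) × 0.85 = 4966.5 / 175.68 × 0.85 ≈ 24.0 mL/min
CrCl ≈ 24 mL/min → bracket 10–59 mL/min.
34% of 2000 mg = 680 mg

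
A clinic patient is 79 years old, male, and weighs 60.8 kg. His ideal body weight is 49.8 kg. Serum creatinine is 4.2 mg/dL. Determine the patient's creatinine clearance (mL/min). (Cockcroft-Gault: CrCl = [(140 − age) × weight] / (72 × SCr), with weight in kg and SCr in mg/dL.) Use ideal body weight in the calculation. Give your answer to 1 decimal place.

CrCl = (140 − 79) × 49.8 / (72 × 4.2) = 3037.8 / 302.40 ≈ 10.0 mL/min

10.0 mL/min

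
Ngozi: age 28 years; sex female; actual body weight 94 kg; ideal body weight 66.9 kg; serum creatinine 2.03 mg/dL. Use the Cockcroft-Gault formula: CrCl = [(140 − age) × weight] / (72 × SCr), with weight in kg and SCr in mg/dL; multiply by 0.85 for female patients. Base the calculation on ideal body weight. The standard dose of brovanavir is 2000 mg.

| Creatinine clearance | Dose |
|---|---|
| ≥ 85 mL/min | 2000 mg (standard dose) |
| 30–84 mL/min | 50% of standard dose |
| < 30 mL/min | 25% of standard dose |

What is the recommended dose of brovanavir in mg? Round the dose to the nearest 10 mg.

CrCl = (140 − 28) × 66.9 / (72 × 2.03) × 0.85 = 7492.8 / 146.16 × 0.85 ≈ 43.6 mL/min
CrCl ≈ 44 mL/min → bracket 30–84 mL/min.
50% of 2000 mg = 1000 mg

1000 mg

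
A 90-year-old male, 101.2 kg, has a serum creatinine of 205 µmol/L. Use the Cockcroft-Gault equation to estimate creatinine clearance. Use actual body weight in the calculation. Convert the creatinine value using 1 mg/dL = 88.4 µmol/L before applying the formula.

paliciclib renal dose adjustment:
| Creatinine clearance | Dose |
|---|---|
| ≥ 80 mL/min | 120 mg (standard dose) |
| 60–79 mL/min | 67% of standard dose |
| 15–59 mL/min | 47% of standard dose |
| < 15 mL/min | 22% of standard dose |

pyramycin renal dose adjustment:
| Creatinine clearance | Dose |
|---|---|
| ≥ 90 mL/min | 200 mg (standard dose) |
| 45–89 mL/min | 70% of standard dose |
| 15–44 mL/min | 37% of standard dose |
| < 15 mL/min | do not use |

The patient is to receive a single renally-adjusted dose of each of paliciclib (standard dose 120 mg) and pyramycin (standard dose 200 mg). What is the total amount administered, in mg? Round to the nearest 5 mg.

130 mg

SCr = 205 / 88.4 = 2.319 mg/dL
CrCl = (140 − 90) × 101.2 / (72 × 2.319) = 5060.0 / 166.97 ≈ 30.3 mL/min
CrCl ≈ 30 mL/min.
paliciclib: 15–59 mL/min → 47% of 120 mg = 56.4 mg.
pyramycin: 15–44 mL/min → 37% of 200 mg = 74 mg.
Total = 56.4 + 74 = 130.4 mg.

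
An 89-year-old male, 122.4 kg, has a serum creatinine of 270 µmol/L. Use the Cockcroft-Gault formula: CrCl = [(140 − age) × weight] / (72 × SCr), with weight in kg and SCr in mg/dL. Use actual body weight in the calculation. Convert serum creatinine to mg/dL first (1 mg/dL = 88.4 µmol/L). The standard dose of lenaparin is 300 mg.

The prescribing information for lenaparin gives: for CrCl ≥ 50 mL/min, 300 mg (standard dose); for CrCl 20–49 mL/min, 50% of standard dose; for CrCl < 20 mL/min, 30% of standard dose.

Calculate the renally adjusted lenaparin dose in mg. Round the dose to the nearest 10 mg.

150 mg

SCr = 270 / 88.4 = 3.054 mg/dL
CrCl = (140 − 89) × 122.4 / (72 × 3.054) = 6242.4 / 219.89 ≈ 28.4 mL/min
CrCl ≈ 28 mL/min → bracket 20–49 mL/min.
50% of 300 mg = 150 mg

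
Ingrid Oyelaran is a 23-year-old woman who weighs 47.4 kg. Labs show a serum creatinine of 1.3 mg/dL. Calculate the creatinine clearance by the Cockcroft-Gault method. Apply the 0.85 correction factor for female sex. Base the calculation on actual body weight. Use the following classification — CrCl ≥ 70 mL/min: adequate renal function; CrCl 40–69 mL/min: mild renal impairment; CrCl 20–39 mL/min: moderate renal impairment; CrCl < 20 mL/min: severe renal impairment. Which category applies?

CrCl = (140 − 23) × 47.4 / (72 × 1.3) × 0.85 = 5545.8 / 93.60 × 0.85 ≈ 50.4 mL/min
50 mL/min falls in the 'mild renal impairment' range.

mild renal impairment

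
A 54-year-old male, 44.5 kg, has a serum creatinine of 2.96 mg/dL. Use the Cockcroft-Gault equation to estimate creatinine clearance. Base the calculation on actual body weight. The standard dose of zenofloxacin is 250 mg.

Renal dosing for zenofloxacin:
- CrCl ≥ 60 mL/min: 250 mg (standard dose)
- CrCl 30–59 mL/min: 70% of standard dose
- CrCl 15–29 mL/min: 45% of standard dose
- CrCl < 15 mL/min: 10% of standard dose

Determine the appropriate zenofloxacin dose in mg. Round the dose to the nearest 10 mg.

CrCl = (140 − 54) × 44.5 / (72 × 2.96) = 3827.0 / 213.12 ≈ 18.0 mL/min
CrCl ≈ 18 mL/min → bracket 15–29 mL/min.
45% of 250 mg = 112.5 mg → 110 mg

110 mg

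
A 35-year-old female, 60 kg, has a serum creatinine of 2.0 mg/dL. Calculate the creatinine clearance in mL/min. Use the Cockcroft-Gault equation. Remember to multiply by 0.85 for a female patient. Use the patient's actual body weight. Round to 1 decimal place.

CrCl = (140 − 35) × 60 / (72 × 2) × 0.85 = 6300.0 / 144.00 × 0.85 ≈ 37.2 mL/min

37.2 mL/min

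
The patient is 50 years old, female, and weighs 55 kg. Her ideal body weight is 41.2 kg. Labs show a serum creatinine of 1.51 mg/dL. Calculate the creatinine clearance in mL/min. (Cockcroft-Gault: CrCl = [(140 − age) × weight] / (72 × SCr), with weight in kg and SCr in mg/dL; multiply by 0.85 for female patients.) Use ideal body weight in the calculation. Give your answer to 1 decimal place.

29.0 mL/min

CrCl = (140 − 50) × 41.2 / (72 × 1.51) × 0.85 = 3708.0 / 108.72 × 0.85 ≈ 29.0 mL/min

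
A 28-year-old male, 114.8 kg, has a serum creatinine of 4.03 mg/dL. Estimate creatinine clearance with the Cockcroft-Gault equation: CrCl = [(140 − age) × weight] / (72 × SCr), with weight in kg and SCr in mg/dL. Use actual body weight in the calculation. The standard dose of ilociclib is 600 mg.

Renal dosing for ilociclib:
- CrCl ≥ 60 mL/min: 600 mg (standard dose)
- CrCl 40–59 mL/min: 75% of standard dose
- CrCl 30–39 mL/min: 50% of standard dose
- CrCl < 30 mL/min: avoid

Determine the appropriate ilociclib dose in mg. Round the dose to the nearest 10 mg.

450 mg

CrCl = (140 − 28) × 114.8 / (72 × 4.03) = 12857.6 / 290.16 ≈ 44.3 mL/min
CrCl ≈ 44 mL/min → bracket 40–59 mL/min.
75% of 600 mg = 450 mg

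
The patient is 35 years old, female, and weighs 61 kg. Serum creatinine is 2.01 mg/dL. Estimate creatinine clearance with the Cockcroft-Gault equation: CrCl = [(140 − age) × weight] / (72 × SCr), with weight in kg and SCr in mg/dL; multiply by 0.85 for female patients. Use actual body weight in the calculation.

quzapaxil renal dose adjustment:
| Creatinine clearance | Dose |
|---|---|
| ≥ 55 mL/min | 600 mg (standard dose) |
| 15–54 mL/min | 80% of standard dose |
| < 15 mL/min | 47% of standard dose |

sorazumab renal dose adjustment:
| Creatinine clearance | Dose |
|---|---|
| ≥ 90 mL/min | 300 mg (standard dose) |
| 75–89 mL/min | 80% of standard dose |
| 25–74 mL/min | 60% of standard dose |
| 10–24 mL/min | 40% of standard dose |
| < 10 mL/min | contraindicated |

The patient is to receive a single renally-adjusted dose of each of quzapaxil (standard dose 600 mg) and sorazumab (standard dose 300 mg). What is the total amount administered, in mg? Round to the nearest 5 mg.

CrCl = (140 − 35) × 61 / (72 × 2.01) × 0.85 = 6405.0 / 144.72 × 0.85 ≈ 37.6 mL/min
CrCl ≈ 38 mL/min.
quzapaxil: 15–54 mL/min → 80% of 600 mg = 480 mg.
sorazumab: 25–74 mL/min → 60% of 300 mg = 180 mg.
Total = 480 + 180 = 660 mg.

660 mg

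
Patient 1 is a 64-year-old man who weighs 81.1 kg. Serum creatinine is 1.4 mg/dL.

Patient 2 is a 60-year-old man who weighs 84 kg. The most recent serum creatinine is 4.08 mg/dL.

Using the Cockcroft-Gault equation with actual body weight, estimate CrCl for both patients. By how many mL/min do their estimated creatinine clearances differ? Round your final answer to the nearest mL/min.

38 mL/min

Patient 1: CrCl = (140 − 64) × 81.1 / (72 × 1.4) = 6163.6 / 100.80 ≈ 61.1 mL/min
Patient 2: CrCl = (140 − 60) × 84 / (72 × 4.08) = 6720.0 / 293.76 ≈ 22.9 mL/min
|61.1 − 22.9| = 38.2 mL/min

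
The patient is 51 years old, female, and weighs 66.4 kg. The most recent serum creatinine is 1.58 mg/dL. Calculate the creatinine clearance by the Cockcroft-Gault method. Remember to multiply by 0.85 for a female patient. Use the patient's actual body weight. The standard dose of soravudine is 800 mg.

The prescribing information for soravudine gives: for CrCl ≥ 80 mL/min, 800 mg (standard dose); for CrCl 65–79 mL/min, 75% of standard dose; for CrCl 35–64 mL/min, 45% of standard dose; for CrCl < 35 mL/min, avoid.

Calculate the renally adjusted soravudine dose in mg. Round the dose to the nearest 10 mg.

CrCl = (140 − 51) × 66.4 / (72 × 1.58) × 0.85 = 5909.6 / 113.76 × 0.85 ≈ 44.2 mL/min
CrCl ≈ 44 mL/min → bracket 35–64 mL/min.
45% of 800 mg = 360 mg

360 mg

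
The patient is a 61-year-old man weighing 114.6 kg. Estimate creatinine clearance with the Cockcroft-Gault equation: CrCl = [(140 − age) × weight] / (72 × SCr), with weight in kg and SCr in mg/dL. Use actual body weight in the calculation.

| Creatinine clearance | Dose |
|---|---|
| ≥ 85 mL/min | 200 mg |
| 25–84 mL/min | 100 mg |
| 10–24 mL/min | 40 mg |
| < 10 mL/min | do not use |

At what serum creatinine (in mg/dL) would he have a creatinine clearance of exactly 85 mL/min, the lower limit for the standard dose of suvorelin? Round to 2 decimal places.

1.48 mg/dL

Standard dose requires CrCl ≥ 85 mL/min.
Set (140 − 61) × 114.6 / (72 × SCr) = 85
SCr = (140 − 61) × 114.6 / (72 × 85) = 1.479 mg/dL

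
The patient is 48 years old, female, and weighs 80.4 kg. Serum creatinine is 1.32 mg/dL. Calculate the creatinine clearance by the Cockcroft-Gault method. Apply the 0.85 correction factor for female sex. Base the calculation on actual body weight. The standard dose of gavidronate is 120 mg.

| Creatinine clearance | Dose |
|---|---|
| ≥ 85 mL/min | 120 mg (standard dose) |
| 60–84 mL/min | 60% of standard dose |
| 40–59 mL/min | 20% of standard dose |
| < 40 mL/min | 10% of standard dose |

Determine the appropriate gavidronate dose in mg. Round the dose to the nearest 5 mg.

CrCl = (140 − 48) × 80.4 / (72 × 1.32) × 0.85 = 7396.8 / 95.04 × 0.85 ≈ 66.2 mL/min
CrCl ≈ 66 mL/min → bracket 60–84 mL/min.
60% of 120 mg = 72 mg → 70 mg

70 mg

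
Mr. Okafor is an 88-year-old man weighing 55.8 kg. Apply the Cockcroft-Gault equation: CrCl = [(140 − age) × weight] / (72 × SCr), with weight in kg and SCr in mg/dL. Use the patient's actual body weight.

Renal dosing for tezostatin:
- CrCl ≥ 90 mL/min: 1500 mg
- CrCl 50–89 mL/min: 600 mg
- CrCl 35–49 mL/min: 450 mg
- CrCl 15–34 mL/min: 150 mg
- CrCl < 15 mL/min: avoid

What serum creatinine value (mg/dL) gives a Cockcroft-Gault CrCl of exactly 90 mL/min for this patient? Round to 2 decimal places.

0.45 mg/dL

Standard dose requires CrCl ≥ 90 mL/min.
Set (140 − 88) × 55.8 / (72 × SCr) = 90
SCr = (140 − 88) × 55.8 / (72 × 90) = 0.448 mg/dL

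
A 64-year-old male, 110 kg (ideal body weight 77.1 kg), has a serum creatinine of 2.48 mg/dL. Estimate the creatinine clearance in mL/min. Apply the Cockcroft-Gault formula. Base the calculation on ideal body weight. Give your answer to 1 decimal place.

32.8 mL/min

CrCl = (140 − 64) × 77.1 / (72 × 2.48) = 5859.6 / 178.56 ≈ 32.8 mL/min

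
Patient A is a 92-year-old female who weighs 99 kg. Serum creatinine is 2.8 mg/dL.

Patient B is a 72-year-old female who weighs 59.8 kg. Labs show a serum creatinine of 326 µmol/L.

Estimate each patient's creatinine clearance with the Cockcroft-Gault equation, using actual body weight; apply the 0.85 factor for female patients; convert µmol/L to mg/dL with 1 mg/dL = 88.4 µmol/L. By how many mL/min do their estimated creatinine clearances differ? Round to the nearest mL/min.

Patient A: CrCl = (140 − 92) × 99 / (72 × 2.8) × 0.85 = 4752.0 / 201.60 × 0.85 ≈ 20.0 mL/min
Patient B: SCr = 326 / 88.4 = 3.688 mg/dL
Patient B: CrCl = (140 − 72) × 59.8 / (72 × 3.688) × 0.85 = 4066.4 / 265.54 × 0.85 ≈ 13.0 mL/min
|20.0 − 13.0| = 7.0 mL/min

7 mL/min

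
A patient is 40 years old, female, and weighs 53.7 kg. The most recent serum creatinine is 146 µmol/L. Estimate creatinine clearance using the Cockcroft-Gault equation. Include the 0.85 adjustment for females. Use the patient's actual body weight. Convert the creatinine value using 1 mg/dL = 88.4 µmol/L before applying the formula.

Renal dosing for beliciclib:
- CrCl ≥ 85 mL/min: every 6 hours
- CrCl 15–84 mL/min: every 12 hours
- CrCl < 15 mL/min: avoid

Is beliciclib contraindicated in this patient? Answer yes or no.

no

SCr = 146 / 88.4 = 1.652 mg/dL
CrCl = (140 − 40) × 53.7 / (72 × 1.652) × 0.85 = 5370.0 / 118.94 × 0.85 ≈ 38.4 mL/min
CrCl ≈ 38 mL/min, which is ≥ 15 mL/min.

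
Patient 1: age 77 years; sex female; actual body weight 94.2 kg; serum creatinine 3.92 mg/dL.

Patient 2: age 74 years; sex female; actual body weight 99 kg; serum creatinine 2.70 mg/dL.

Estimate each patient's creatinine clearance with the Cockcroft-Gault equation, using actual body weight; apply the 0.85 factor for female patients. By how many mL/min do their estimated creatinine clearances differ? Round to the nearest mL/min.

11 mL/min

Patient 1: CrCl = (140 − 77) × 94.2 / (72 × 3.92) × 0.85 = 5934.6 / 282.24 × 0.85 ≈ 17.9 mL/min
Patient 2: CrCl = (140 − 74) × 99 / (72 × 2.7) × 0.85 = 6534.0 / 194.40 × 0.85 ≈ 28.6 mL/min
|17.9 − 28.6| = 10.7 mL/min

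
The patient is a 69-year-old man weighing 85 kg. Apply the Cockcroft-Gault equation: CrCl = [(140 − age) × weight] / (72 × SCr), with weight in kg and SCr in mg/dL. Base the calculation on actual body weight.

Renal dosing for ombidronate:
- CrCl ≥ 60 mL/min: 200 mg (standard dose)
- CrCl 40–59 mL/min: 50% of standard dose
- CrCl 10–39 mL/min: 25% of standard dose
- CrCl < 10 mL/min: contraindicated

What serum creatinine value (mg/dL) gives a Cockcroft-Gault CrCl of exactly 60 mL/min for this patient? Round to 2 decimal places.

1.40 mg/dL

Standard dose requires CrCl ≥ 60 mL/min.
Set (140 − 69) × 85 / (72 × SCr) = 60
SCr = (140 − 69) × 85 / (72 × 60) = 1.397 mg/dL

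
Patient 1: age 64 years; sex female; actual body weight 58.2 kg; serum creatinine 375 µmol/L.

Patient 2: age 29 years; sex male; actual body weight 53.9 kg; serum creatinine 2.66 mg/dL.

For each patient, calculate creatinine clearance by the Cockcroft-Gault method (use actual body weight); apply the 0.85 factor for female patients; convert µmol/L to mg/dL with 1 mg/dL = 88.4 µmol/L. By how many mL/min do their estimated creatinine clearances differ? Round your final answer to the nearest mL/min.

19 mL/min

Patient 1: SCr = 375 / 88.4 = 4.242 mg/dL
Patient 1: CrCl = (140 − 64) × 58.2 / (72 × 4.242) × 0.85 = 4423.2 / 305.42 × 0.85 ≈ 12.3 mL/min
Patient 2: CrCl = (140 − 29) × 53.9 / (72 × 2.66) = 5982.9 / 191.52 ≈ 31.2 mL/min
|12.3 − 31.2| = 18.9 mL/min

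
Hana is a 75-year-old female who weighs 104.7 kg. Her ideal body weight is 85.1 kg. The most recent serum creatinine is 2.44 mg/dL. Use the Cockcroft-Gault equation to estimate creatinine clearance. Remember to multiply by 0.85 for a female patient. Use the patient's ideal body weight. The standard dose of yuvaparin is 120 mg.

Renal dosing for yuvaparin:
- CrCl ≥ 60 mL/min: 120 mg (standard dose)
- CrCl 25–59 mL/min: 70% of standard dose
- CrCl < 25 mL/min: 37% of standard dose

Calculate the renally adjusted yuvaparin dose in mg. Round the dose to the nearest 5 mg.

85 mg

CrCl = (140 − 75) × 85.1 / (72 × 2.44) × 0.85 = 5531.5 / 175.68 × 0.85 ≈ 26.8 mL/min
CrCl ≈ 27 mL/min → bracket 25–59 mL/min.
70% of 120 mg = 84 mg → 85 mg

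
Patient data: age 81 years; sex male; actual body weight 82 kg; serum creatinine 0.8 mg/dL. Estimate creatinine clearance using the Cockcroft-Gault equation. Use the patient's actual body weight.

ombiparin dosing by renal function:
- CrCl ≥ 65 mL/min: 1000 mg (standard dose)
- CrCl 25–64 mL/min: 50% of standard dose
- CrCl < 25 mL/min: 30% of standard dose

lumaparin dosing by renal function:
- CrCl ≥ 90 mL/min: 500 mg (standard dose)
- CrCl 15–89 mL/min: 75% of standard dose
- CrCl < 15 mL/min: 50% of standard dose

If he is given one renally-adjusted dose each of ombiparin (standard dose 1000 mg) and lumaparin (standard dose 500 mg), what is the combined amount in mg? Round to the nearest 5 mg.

1375 mg

CrCl = (140 − 81) × 82 / (72 × 0.8) = 4838.0 / 57.60 ≈ 84.0 mL/min
CrCl ≈ 84 mL/min.
ombiparin: ≥ 65 mL/min → 100% of 1000 mg = 1000 mg.
lumaparin: 15–89 mL/min → 75% of 500 mg = 375 mg.
Total = 1000 + 375 = 1375 mg.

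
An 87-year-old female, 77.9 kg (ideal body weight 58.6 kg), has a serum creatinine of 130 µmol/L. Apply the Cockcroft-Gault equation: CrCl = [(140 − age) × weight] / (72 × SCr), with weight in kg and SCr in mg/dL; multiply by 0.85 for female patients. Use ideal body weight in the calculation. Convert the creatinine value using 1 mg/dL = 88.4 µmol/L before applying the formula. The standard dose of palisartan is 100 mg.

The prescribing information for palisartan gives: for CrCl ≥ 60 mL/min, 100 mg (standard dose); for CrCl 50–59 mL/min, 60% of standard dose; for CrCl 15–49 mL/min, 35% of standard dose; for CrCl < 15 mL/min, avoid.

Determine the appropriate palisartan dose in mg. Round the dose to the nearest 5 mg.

35 mg

SCr = 130 / 88.4 = 1.471 mg/dL
CrCl = (140 − 87) × 58.6 / (72 × 1.471) × 0.85 = 3105.8 / 105.91 × 0.85 ≈ 24.9 mL/min
CrCl ≈ 25 mL/min → bracket 15–49 mL/min.
35% of 100 mg = 35 mg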